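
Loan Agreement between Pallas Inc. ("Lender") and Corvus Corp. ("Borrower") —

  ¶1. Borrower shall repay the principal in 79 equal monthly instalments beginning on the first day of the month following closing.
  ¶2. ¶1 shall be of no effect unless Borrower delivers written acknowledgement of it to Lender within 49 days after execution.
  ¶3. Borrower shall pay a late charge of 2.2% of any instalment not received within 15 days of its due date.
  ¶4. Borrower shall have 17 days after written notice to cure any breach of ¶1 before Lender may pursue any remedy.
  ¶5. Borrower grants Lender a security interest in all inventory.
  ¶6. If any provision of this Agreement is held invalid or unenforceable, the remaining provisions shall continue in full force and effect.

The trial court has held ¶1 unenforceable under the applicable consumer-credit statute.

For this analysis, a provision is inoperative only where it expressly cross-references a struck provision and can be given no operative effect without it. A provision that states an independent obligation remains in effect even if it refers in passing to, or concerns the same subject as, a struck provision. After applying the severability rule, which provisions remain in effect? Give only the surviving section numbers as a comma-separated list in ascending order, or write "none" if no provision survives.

¶1 is struck. ¶2 has no operative effect of its own apart from ¶1 and is therefore inoperative. The only function of ¶4 is the cure period for breach of ¶1, so it cannot stand once ¶1 is removed. ¶6 is a severability clause and preserves every provision that can still be given independent effect. That leaves ¶3, ¶5, and ¶6 in effect.

3, 5, 6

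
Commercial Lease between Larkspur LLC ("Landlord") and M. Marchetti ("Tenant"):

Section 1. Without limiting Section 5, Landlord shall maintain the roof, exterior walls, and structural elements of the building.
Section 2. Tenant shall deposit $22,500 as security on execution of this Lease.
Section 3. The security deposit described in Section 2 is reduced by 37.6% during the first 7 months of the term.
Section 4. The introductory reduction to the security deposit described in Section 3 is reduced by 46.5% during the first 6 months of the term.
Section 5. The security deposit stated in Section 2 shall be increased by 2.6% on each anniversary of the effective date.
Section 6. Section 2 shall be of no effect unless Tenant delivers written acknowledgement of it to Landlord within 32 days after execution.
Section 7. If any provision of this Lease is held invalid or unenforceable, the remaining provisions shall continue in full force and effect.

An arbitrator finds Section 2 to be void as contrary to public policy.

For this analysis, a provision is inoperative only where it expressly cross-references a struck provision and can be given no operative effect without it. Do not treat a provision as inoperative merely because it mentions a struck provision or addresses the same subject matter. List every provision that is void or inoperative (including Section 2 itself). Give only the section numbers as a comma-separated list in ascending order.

Section 2 is struck. Section 3 operates only by reference to Section 2, so it falls with Section 2. Section 5 has no operative effect of its own apart from Section 2 and is therefore inoperative. Section 6 has no operative effect of its own apart from Section 2 and is therefore inoperative. Section 4 operates only by reference to Section 3, so it falls with Section 3. Although Section 1 refers to Section 5, its operative terms do not depend on Section 5, so it remains in effect. Under the severability clause in Section 7, the remaining provisions continue in force. Section 1 and Section 7 remain in effect.

2, 3, 4, 5, 6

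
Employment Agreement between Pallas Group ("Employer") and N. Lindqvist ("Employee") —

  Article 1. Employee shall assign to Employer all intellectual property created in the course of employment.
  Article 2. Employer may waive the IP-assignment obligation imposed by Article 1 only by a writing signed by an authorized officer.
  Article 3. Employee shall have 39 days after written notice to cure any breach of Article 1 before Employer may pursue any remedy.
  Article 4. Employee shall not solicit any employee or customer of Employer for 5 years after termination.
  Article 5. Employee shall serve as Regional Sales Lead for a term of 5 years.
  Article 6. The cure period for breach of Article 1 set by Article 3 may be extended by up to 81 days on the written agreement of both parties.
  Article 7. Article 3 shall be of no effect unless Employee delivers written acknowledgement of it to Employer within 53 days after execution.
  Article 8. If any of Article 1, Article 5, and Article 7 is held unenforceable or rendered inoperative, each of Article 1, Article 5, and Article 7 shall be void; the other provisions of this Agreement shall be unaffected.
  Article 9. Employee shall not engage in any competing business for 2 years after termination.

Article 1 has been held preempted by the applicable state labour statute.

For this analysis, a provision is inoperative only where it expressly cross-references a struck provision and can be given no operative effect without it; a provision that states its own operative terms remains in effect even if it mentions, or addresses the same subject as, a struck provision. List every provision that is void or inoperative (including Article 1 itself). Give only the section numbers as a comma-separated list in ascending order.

1, 2, 3, 5, 6, 7

Article 1 is struck. Article 2 has no operative effect of its own apart from Article 1 and is therefore inoperative. Article 3 merely fixes the cure period for breach of Article 1; with Article 1 gone it has nothing to operate on and falls away. The whole of Article 6 is the extension of the cure period for breach of Article 1, defined by reference to Article 3, so Article 6 cannot stand once Article 3 is removed. Article 7 operates only by reference to Article 3, so it falls with Article 3. Article 8 declares Article 1, Article 5, and Article 7 mutually dependent; since one of them has fallen, all of them are of no effect. That brings down Article 5 as well. The remainder continues in force under Article 8. The provisions still in force are Article 4, Article 8, and Article 9.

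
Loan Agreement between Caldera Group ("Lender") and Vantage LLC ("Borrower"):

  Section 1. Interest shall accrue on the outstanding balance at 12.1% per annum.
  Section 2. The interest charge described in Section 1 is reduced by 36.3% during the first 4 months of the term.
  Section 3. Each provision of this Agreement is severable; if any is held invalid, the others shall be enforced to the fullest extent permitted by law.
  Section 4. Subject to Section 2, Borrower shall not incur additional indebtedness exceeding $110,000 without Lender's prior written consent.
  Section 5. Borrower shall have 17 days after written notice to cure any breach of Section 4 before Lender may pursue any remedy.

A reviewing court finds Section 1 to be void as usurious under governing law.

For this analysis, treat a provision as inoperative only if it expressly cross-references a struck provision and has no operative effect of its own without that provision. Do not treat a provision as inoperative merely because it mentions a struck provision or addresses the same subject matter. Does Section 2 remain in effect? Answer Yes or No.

No

Section 1 is struck. Section 2 does nothing except set the introductory reduction to the interest charge by reference to Section 1; with Section 1 gone it has no independent effect and is inoperative. Although Section 4 refers to Section 2, its operative terms do not depend on Section 2, so it remains in effect. Under the severability clause in Section 3, the remaining provisions continue in force. That leaves Section 3, Section 4, and Section 5 in effect. Section 2 is among the inoperative provisions, so the answer is no.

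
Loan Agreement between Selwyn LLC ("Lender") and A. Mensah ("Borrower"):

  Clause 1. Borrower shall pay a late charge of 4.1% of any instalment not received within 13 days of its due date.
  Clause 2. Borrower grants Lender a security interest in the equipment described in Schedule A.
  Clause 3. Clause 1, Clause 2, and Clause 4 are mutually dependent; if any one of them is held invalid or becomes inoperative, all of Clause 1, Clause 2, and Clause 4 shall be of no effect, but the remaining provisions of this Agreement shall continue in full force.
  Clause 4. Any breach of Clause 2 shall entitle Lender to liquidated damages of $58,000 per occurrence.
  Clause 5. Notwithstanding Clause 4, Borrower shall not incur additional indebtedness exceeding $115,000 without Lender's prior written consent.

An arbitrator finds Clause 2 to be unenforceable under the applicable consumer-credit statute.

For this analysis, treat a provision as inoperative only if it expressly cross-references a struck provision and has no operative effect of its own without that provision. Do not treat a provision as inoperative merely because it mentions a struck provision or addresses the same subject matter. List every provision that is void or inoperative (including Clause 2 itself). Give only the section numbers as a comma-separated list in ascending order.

1, 2, 4

Clause 2 is struck. Clause 4 has no operative effect of its own apart from Clause 2 and is therefore inoperative. Clause 5 mentions Clause 4 but its own obligation stands independently of Clause 4, so Clause 5 is not affected. Clause 3 declares Clause 1, Clause 2, and Clause 4 mutually dependent; since one of them has fallen, all of them are of no effect. That brings down Clause 1 as well. The remainder continues in force under Clause 3. Clause 3 and Clause 5 remain in effect.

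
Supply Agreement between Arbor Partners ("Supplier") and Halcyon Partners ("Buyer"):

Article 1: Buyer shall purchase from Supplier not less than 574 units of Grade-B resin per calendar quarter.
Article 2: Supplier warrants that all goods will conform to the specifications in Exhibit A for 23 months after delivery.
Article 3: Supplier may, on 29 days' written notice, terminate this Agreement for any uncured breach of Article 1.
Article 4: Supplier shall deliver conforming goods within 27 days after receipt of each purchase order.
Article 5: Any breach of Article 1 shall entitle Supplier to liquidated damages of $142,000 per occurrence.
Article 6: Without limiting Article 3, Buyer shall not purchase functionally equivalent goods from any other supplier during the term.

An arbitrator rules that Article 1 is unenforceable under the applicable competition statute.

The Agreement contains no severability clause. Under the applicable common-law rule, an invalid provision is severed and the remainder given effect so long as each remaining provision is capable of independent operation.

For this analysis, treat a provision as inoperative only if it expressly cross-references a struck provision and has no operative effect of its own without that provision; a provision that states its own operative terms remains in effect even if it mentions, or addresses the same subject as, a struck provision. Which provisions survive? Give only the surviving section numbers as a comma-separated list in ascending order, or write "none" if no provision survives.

2, 4, 6

Article 1 is struck. Article 3 has no operative effect of its own apart from Article 1 and is therefore inoperative. Article 5 does nothing except set the liquidated-damages amount by reference to Article 1; with Article 1 gone it has no independent effect and is inoperative. Article 6 mentions Article 3 but its own obligation stands independently of Article 3, so Article 6 is not affected. With no severability clause, the stated default rule severs what cannot stand and enforces each remaining provision that can operate on its own. That leaves Article 2, Article 4, and Article 6 in effect.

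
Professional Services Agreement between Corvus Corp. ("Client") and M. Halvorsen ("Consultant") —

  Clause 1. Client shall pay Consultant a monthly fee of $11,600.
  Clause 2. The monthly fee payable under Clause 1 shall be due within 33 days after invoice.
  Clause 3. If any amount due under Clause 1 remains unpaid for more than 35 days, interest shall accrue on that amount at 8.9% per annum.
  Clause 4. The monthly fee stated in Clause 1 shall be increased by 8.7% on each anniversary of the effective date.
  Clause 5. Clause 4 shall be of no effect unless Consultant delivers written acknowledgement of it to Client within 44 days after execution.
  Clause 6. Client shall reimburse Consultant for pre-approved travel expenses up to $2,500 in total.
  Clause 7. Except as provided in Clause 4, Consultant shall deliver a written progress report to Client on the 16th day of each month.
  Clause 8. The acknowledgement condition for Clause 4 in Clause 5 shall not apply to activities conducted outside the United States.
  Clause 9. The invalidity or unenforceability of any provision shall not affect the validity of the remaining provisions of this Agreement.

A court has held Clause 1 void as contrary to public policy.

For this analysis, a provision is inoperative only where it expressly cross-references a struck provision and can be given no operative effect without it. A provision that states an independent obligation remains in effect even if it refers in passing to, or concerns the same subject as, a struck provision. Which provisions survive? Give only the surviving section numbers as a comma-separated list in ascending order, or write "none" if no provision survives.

6, 7, 9

Clause 1 is struck. The whole of Clause 2 is the payment deadline for the monthly fee, defined by reference to Clause 1, so Clause 2 cannot stand once Clause 1 is removed. Clause 3 has no operative effect of its own apart from Clause 1 and is therefore inoperative. Clause 4 has no operative effect of its own apart from Clause 1 and is therefore inoperative. Clause 5 has no operative effect of its own apart from Clause 4 and is therefore inoperative. Clause 8 does nothing except set the carve-out from the acknowledgement condition for Clause 4 by reference to Clause 5; with Clause 5 gone it has no independent effect and is inoperative. Clause 7 mentions Clause 4 but its own obligation stands independently of Clause 4, so Clause 7 is not affected. Under the severability clause in Clause 9, the remaining provisions continue in force. That leaves Clause 6, Clause 7, and Clause 9 in effect.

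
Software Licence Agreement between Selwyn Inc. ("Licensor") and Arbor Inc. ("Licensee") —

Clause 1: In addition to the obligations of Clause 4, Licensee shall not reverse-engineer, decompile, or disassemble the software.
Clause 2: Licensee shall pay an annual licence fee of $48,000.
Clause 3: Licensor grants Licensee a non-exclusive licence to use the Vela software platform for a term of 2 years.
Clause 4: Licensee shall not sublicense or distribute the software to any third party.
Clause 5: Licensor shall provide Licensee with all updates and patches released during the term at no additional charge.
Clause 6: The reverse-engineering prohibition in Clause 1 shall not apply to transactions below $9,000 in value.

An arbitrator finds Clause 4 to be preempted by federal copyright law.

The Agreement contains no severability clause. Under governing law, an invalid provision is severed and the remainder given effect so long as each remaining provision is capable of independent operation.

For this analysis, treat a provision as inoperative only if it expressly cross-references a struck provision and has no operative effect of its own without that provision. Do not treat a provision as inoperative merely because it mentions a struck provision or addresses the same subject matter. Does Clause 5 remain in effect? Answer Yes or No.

Clause 4 is struck. Clause 1 mentions Clause 4 but its own obligation stands independently of Clause 4, so Clause 1 is not affected. No other provision's operative terms depend on Clause 4. Under the stated default rule, only provisions that cannot operate independently fall away; the rest are enforced. That leaves Clause 1, Clause 2, Clause 3, Clause 5, and Clause 6 in effect. Clause 5 is among the surviving provisions, so the answer is yes.

Yes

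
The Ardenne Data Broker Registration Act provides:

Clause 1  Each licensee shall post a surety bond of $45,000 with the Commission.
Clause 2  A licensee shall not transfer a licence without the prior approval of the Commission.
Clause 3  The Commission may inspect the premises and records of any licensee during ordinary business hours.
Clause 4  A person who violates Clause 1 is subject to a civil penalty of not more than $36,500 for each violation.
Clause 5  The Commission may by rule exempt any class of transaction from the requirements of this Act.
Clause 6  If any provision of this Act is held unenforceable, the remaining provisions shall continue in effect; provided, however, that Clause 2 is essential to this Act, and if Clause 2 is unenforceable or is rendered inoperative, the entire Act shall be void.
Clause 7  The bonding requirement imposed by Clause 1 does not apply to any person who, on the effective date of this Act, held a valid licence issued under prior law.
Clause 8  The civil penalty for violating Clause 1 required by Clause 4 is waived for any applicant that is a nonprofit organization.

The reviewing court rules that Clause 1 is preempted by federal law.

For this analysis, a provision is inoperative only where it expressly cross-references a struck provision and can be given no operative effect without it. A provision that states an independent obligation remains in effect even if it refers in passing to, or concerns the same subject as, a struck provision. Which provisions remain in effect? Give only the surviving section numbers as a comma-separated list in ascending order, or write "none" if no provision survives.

Clause 1 is struck. Clause 4 has no operative effect of its own apart from Clause 1 and is therefore inoperative. Clause 7 has no operative effect of its own apart from Clause 1 and is therefore inoperative. Clause 8 has no operative effect of its own apart from Clause 4 and is therefore inoperative. Clause 6 makes Clause 2 an essential term, but Clause 2 is unaffected, so the severability proviso in Clause 6 preserves the remaining provisions. The provisions still in force are Clause 2, Clause 3, Clause 5, and Clause 6.

2, 3, 5, 6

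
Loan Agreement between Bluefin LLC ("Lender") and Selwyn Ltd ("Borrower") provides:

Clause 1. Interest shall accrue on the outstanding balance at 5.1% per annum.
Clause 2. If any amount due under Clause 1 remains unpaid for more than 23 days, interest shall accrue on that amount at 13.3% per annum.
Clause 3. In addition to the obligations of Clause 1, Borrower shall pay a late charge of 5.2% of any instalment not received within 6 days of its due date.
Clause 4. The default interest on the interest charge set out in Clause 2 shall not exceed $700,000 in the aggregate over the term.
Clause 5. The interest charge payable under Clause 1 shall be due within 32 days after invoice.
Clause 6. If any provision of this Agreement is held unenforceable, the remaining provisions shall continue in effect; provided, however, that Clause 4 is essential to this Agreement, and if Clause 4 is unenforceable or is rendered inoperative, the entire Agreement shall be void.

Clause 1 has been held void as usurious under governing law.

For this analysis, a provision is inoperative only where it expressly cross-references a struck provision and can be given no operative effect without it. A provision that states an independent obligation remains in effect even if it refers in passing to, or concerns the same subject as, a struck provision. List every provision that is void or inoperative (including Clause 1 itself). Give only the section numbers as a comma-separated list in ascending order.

Clause 1 is struck. Clause 2 operates only by reference to Clause 1, so it falls with Clause 1. The whole of Clause 5 is the payment deadline for the interest charge, defined by reference to Clause 1, so Clause 5 cannot stand once Clause 1 is removed. Clause 4 has no operative effect of its own apart from Clause 2 and is therefore inoperative. Clause 6 makes Clause 4 an essential term, and Clause 4 has been rendered inoperative by the cascade; under Clause 6, the entire Agreement is therefore void. No provision of the Agreement survives.

1, 2, 3, 4, 5, 6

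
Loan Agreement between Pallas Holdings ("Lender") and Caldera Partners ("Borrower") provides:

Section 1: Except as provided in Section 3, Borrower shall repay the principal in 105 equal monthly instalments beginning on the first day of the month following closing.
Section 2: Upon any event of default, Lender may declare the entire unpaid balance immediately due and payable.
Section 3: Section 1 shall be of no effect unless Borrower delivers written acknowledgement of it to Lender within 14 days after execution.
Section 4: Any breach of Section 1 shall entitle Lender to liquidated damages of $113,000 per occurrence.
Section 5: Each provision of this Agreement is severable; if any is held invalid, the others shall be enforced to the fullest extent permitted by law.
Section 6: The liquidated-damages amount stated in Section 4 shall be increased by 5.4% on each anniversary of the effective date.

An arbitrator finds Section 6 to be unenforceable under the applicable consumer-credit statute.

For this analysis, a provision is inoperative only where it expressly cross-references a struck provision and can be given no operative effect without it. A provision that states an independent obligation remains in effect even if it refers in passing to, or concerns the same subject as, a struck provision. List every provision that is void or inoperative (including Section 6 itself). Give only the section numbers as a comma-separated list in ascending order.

6

Section 6 is struck. Nothing else in the Agreement is defined by reference to Section 6. Section 5 is a severability clause and preserves every provision that can still be given independent effect. Section 1, Section 2, Section 3, Section 4, and Section 5 remain in effect.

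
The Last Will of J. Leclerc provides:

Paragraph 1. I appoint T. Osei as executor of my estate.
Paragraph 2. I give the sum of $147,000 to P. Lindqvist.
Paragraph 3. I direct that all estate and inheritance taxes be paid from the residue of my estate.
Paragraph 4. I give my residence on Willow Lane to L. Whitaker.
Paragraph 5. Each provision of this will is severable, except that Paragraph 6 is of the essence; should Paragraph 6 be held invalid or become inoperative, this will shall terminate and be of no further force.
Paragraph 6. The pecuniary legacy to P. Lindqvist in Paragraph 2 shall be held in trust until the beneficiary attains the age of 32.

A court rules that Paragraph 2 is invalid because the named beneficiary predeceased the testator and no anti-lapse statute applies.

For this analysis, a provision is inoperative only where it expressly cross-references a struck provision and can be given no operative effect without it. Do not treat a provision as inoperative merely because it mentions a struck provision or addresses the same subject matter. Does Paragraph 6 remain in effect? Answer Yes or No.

No

Paragraph 2 is struck. Paragraph 6 has no operative effect of its own apart from Paragraph 2 and is therefore inoperative. Paragraph 5 makes Paragraph 6 an essential term, and Paragraph 6 has been rendered inoperative by the cascade; under Paragraph 5, the entire will is therefore void. No provision of the will survives. Paragraph 6 is among the inoperative provisions, so the answer is no.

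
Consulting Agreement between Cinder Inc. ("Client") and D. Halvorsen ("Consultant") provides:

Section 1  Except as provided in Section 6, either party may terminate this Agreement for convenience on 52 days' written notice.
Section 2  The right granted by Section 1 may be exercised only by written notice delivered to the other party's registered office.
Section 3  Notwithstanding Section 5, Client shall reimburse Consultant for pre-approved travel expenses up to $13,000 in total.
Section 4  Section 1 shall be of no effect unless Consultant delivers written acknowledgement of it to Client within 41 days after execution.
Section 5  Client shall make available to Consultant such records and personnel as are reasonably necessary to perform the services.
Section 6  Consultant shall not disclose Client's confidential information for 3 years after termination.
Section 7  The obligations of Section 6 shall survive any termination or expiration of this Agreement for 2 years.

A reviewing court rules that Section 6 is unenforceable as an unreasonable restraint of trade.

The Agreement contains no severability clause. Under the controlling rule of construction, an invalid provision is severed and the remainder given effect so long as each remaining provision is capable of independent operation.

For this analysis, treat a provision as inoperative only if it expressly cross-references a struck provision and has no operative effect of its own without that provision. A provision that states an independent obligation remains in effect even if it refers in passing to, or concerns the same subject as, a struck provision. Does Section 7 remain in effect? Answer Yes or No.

Section 6 is struck. The only function of Section 7 is the survival period for Section 6, so it cannot stand once Section 6 is removed. Although Section 1 refers to Section 6, its operative terms do not depend on Section 6, so it remains in effect. With no severability clause, the stated default rule severs what cannot stand and enforces each remaining provision that can operate on its own. That leaves Section 1, Section 2, Section 3, Section 4, and Section 5 in effect. Section 7 is among the inoperative provisions, so the answer is no.

No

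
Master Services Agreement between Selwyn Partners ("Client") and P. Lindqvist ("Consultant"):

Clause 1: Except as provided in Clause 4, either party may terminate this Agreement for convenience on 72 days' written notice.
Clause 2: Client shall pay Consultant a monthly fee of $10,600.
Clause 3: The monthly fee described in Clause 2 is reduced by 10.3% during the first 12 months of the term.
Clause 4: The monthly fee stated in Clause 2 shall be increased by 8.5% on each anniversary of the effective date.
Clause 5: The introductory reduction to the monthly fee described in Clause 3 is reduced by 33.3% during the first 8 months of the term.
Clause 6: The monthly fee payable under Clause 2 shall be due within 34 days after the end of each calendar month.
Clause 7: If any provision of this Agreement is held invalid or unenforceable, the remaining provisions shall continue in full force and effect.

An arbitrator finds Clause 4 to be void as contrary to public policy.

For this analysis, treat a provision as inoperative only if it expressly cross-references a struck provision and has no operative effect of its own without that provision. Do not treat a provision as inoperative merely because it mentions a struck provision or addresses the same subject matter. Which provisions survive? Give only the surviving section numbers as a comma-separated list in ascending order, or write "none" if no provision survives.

Clause 4 is struck. Although Clause 1 refers to Clause 4, its operative terms do not depend on Clause 4, so it remains in effect. No other provision's operative terms depend on Clause 4. Clause 7 is a severability clause and preserves every provision that can still be given independent effect. Clause 1, Clause 2, Clause 3, Clause 5, Clause 6, and Clause 7 remain in effect.

1, 2, 3, 5, 6, 7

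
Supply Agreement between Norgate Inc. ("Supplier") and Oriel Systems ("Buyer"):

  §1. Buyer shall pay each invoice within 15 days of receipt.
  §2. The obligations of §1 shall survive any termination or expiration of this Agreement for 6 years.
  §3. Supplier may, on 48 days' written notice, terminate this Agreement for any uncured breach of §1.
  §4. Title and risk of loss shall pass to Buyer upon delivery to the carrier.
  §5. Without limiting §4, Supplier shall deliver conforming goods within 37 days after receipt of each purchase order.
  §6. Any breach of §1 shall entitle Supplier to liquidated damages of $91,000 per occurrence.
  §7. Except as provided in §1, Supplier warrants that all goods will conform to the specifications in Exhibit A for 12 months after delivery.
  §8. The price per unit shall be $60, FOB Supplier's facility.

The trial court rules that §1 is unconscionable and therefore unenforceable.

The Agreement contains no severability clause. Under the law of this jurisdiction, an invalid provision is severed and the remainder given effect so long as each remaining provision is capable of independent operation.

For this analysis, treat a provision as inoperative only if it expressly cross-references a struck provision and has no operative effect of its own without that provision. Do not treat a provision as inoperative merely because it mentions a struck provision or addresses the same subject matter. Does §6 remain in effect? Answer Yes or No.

§1 is struck. §2 merely fixes the survival period for §1; with §1 gone it has nothing to operate on and falls away. The only function of §3 is the termination right for breach of §1, so it cannot stand once §1 is removed. §6 does nothing except set the liquidated-damages amount by reference to §1; with §1 gone it has no independent effect and is inoperative. Although §7 refers to §1, its operative terms do not depend on §1, so it remains in effect. Under the stated default rule, only provisions that cannot operate independently fall away; the rest are enforced. §4, §5, §7, and §8 remain in effect. §6 is among the inoperative provisions, so the answer is no.

No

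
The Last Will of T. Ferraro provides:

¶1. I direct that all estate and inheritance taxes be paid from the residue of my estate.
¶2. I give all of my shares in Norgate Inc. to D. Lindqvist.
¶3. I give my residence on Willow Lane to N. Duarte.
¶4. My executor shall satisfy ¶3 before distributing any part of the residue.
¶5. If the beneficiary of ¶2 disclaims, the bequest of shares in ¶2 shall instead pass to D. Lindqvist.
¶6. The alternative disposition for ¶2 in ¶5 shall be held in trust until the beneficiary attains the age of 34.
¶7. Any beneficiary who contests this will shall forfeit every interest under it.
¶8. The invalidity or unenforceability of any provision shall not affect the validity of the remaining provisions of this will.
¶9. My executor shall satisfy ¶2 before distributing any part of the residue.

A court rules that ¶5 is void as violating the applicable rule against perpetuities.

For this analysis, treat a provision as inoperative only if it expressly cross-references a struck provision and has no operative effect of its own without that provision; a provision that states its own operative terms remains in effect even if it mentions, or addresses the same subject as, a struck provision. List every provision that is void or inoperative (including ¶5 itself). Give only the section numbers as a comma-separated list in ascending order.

5, 6

¶5 is struck. The only function of ¶6 is the trust for ¶5, so it cannot stand once ¶5 is removed. Under the severability clause in ¶8, the remaining provisions continue in force. The provisions still in force are ¶1, ¶2, ¶3, ¶4, ¶7, ¶8, and ¶9.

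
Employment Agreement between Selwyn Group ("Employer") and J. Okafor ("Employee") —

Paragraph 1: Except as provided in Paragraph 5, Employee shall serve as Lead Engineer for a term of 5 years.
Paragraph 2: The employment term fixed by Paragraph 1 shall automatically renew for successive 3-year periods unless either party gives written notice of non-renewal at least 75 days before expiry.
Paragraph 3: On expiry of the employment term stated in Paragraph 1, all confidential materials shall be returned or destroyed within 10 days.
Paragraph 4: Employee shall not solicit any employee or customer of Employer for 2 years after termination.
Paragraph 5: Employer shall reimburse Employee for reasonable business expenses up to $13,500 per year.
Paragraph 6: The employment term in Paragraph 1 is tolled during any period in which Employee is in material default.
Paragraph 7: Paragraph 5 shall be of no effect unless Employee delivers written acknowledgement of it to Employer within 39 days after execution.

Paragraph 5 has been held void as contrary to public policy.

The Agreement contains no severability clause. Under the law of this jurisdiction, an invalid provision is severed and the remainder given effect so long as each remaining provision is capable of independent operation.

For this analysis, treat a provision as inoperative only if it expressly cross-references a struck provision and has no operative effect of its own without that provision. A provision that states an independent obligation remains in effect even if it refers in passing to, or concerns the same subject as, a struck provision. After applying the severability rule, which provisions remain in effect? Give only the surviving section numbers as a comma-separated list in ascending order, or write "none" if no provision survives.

1, 2, 3, 4, 6

Paragraph 5 is struck. Paragraph 7 operates only by reference to Paragraph 5, so it falls with Paragraph 5. Paragraph 1 mentions Paragraph 5 but its own obligation stands independently of Paragraph 5, so Paragraph 1 is not affected. Under the stated default rule, only provisions that cannot operate independently fall away; the rest are enforced. Paragraph 1, Paragraph 2, Paragraph 3, Paragraph 4, and Paragraph 6 remain in effect.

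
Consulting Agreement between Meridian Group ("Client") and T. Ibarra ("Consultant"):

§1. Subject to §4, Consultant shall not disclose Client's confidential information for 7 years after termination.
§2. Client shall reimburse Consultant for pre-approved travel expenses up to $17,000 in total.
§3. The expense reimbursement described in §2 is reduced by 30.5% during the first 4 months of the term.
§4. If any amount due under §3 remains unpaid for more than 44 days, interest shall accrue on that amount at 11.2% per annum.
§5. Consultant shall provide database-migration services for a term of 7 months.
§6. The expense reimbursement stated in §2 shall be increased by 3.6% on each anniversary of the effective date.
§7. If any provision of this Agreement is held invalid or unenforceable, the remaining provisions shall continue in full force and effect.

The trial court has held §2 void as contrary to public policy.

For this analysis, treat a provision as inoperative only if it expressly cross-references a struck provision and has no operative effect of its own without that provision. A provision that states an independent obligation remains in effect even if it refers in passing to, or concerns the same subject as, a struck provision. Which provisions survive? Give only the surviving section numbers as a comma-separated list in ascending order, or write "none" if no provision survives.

1, 5, 7

§2 is struck. §3 has no operative effect of its own apart from §2 and is therefore inoperative. §6 has no operative effect of its own apart from §2 and is therefore inoperative. §4 does nothing except set the default interest on the introductory reduction to the expense reimbursement by reference to §3; with §3 gone it has no independent effect and is inoperative. Although §1 refers to §4, its operative terms do not depend on §4, so it remains in effect. Under the severability clause in §7, the remaining provisions continue in force. That leaves §1, §5, and §7 in effect.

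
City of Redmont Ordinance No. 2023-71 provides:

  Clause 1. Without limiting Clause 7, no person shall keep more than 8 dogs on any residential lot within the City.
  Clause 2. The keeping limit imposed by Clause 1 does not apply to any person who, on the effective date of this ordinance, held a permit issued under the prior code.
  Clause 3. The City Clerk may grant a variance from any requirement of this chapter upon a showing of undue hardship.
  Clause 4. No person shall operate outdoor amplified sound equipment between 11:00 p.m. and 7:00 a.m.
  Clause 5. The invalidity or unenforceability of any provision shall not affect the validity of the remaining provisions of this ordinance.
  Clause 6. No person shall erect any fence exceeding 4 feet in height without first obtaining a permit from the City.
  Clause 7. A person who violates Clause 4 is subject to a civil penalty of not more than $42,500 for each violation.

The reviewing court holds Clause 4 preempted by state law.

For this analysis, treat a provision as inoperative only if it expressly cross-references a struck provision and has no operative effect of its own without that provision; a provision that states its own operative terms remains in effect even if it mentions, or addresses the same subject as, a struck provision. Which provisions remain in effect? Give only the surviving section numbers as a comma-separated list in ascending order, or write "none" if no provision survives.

Clause 4 is struck. The only function of Clause 7 is the civil penalty for violating Clause 4, so it cannot stand once Clause 4 is removed. Clause 1 mentions Clause 7 but its own obligation stands independently of Clause 7, so Clause 1 is not affected. Under the severability clause in Clause 5, the remaining provisions continue in force. The provisions still in force are Clause 1, Clause 2, Clause 3, Clause 5, and Clause 6.

1, 2, 3, 5, 6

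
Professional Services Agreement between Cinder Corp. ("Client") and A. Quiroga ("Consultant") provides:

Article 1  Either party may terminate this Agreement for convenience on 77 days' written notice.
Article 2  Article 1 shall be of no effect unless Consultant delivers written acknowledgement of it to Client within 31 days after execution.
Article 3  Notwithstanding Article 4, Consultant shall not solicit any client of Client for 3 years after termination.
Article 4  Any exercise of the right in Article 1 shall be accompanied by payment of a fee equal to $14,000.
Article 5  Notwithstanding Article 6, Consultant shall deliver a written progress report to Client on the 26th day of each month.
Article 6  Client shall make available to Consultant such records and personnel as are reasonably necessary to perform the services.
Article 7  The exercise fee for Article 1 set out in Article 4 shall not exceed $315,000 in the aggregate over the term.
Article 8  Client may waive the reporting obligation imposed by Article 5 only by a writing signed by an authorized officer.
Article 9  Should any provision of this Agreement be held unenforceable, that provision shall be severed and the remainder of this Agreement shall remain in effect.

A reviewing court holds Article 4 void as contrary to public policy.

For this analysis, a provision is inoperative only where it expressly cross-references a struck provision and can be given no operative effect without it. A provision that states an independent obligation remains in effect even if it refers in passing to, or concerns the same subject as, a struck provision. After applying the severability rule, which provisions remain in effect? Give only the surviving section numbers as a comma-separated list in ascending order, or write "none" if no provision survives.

Article 4 is struck. Article 7 operates only by reference to Article 4, so it falls with Article 4. Article 3 mentions Article 4 but its own obligation stands independently of Article 4, so Article 3 is not affected. Article 9 is a severability clause and preserves every provision that can still be given independent effect. That leaves Article 1, Article 2, Article 3, Article 5, Article 6, Article 8, and Article 9 in effect.

1, 2, 3, 5, 6, 8, 9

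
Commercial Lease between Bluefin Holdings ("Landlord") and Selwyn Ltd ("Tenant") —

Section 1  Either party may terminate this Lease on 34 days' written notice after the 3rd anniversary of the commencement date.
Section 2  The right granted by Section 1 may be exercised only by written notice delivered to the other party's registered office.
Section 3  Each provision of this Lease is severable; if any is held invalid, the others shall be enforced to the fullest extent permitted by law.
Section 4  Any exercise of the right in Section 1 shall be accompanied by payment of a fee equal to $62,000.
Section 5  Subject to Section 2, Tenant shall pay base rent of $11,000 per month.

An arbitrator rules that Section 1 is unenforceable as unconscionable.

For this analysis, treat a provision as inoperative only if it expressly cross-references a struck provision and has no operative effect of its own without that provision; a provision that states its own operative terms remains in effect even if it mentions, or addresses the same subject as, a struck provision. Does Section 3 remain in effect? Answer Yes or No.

Section 1 is struck. Section 2 operates only by reference to Section 1, so it falls with Section 1. Section 4 merely fixes the exercise fee for Section 1; with Section 1 gone it has nothing to operate on and falls away. Although Section 5 refers to Section 2, its operative terms do not depend on Section 2, so it remains in effect. Under the severability clause in Section 3, the remaining provisions continue in force. That leaves Section 3 and Section 5 in effect. Section 3 is among the surviving provisions, so the answer is yes.

Yes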